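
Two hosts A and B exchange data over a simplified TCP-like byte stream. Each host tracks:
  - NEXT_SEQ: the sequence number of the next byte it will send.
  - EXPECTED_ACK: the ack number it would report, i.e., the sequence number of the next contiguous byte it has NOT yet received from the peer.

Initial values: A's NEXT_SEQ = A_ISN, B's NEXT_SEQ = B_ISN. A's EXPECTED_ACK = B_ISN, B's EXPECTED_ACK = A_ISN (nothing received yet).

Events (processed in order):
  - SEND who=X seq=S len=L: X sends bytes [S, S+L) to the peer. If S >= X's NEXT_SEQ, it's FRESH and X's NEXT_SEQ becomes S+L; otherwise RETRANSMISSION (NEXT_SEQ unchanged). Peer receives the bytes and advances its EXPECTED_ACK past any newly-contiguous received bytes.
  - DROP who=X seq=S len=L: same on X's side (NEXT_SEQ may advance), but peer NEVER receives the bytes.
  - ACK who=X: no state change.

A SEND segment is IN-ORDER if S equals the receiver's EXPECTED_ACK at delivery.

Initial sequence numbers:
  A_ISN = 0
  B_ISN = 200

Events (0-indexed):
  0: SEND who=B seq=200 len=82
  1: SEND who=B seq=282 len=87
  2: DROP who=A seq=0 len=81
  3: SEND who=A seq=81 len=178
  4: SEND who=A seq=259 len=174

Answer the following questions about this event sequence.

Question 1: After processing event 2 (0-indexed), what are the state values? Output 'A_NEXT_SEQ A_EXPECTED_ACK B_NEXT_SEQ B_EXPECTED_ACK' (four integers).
After event 0: A_seq=0 A_ack=282 B_seq=282 B_ack=0
After event 1: A_seq=0 A_ack=369 B_seq=369 B_ack=0
After event 2: A_seq=81 A_ack=369 B_seq=369 B_ack=0

81 369 369 0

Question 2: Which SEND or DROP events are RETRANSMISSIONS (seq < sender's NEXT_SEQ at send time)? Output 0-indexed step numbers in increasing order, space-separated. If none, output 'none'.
Step 0: SEND seq=200 -> fresh
Step 1: SEND seq=282 -> fresh
Step 2: DROP seq=0 -> fresh
Step 3: SEND seq=81 -> fresh
Step 4: SEND seq=259 -> fresh

Answer: none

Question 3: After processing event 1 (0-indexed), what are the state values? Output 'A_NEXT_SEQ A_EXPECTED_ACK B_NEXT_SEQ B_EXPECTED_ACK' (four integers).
After event 0: A_seq=0 A_ack=282 B_seq=282 B_ack=0
After event 1: A_seq=0 A_ack=369 B_seq=369 B_ack=0

0 369 369 0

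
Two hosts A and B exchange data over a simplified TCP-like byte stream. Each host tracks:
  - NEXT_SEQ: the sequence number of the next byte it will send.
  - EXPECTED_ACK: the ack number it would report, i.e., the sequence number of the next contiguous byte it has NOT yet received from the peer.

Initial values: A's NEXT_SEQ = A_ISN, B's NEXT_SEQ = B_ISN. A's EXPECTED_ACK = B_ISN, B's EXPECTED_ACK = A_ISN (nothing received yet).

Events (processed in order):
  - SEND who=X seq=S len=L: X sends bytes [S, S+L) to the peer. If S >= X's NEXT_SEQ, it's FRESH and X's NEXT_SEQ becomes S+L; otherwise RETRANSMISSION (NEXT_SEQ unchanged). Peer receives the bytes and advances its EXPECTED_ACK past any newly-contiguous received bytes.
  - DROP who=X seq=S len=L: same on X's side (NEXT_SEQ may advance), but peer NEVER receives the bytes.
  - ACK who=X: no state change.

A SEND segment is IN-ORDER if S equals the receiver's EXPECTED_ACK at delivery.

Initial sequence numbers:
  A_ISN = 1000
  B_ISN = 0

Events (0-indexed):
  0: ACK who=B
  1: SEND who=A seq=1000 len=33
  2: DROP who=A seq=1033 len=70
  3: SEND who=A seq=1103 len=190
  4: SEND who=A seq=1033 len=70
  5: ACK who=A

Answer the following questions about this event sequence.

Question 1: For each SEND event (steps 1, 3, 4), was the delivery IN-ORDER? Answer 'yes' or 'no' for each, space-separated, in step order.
Answer: yes no yes

Derivation:
Step 1: SEND seq=1000 -> in-order
Step 3: SEND seq=1103 -> out-of-order
Step 4: SEND seq=1033 -> in-order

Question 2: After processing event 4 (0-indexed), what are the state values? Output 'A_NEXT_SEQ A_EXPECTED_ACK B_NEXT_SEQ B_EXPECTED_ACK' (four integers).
After event 0: A_seq=1000 A_ack=0 B_seq=0 B_ack=1000
After event 1: A_seq=1033 A_ack=0 B_seq=0 B_ack=1033
After event 2: A_seq=1103 A_ack=0 B_seq=0 B_ack=1033
After event 3: A_seq=1293 A_ack=0 B_seq=0 B_ack=1033
After event 4: A_seq=1293 A_ack=0 B_seq=0 B_ack=1293

1293 0 0 1293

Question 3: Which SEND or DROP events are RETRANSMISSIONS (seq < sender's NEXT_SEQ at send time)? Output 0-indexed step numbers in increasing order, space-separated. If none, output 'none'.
Answer: 4

Derivation:
Step 1: SEND seq=1000 -> fresh
Step 2: DROP seq=1033 -> fresh
Step 3: SEND seq=1103 -> fresh
Step 4: SEND seq=1033 -> retransmit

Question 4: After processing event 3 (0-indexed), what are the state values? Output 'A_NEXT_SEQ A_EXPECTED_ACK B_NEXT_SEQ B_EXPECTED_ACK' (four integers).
After event 0: A_seq=1000 A_ack=0 B_seq=0 B_ack=1000
After event 1: A_seq=1033 A_ack=0 B_seq=0 B_ack=1033
After event 2: A_seq=1103 A_ack=0 B_seq=0 B_ack=1033
After event 3: A_seq=1293 A_ack=0 B_seq=0 B_ack=1033

1293 0 0 1033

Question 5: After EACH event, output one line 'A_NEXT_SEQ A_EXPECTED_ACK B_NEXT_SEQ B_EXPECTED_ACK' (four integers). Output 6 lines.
1000 0 0 1000
1033 0 0 1033
1103 0 0 1033
1293 0 0 1033
1293 0 0 1293
1293 0 0 1293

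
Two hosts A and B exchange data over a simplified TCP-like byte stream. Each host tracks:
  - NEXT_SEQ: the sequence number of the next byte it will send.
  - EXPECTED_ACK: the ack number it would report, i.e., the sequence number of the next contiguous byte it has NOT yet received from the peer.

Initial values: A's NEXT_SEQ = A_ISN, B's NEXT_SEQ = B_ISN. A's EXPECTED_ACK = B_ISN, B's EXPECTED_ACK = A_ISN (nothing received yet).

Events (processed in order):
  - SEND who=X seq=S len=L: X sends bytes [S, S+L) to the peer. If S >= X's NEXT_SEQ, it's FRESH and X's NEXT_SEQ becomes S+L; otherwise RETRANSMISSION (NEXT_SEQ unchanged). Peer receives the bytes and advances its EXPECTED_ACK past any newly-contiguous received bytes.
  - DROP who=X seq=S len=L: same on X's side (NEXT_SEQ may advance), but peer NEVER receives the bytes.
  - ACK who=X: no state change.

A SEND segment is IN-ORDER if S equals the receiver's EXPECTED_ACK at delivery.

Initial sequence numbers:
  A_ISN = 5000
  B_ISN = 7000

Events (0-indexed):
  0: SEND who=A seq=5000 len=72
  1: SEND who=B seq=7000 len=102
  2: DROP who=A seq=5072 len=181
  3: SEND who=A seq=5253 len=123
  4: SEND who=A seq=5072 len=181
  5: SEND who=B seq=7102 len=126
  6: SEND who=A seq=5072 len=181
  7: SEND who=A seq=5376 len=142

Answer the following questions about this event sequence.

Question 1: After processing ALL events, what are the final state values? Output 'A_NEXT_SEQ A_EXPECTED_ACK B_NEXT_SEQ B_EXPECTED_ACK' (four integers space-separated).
Answer: 5518 7228 7228 5518

Derivation:
After event 0: A_seq=5072 A_ack=7000 B_seq=7000 B_ack=5072
After event 1: A_seq=5072 A_ack=7102 B_seq=7102 B_ack=5072
After event 2: A_seq=5253 A_ack=7102 B_seq=7102 B_ack=5072
After event 3: A_seq=5376 A_ack=7102 B_seq=7102 B_ack=5072
After event 4: A_seq=5376 A_ack=7102 B_seq=7102 B_ack=5376
After event 5: A_seq=5376 A_ack=7228 B_seq=7228 B_ack=5376
After event 6: A_seq=5376 A_ack=7228 B_seq=7228 B_ack=5376
After event 7: A_seq=5518 A_ack=7228 B_seq=7228 B_ack=5518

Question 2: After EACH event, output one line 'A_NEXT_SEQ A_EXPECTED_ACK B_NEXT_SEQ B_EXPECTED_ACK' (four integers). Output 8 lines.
5072 7000 7000 5072
5072 7102 7102 5072
5253 7102 7102 5072
5376 7102 7102 5072
5376 7102 7102 5376
5376 7228 7228 5376
5376 7228 7228 5376
5518 7228 7228 5518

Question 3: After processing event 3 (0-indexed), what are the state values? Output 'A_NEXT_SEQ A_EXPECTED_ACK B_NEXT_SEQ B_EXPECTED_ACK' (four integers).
After event 0: A_seq=5072 A_ack=7000 B_seq=7000 B_ack=5072
After event 1: A_seq=5072 A_ack=7102 B_seq=7102 B_ack=5072
After event 2: A_seq=5253 A_ack=7102 B_seq=7102 B_ack=5072
After event 3: A_seq=5376 A_ack=7102 B_seq=7102 B_ack=5072

5376 7102 7102 5072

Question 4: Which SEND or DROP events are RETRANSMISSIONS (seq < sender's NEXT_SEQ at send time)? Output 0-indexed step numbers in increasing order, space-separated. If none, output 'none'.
Answer: 4 6

Derivation:
Step 0: SEND seq=5000 -> fresh
Step 1: SEND seq=7000 -> fresh
Step 2: DROP seq=5072 -> fresh
Step 3: SEND seq=5253 -> fresh
Step 4: SEND seq=5072 -> retransmit
Step 5: SEND seq=7102 -> fresh
Step 6: SEND seq=5072 -> retransmit
Step 7: SEND seq=5376 -> fresh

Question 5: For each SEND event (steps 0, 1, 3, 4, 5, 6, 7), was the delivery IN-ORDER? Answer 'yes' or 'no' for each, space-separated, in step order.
Answer: yes yes no yes yes no yes

Derivation:
Step 0: SEND seq=5000 -> in-order
Step 1: SEND seq=7000 -> in-order
Step 3: SEND seq=5253 -> out-of-order
Step 4: SEND seq=5072 -> in-order
Step 5: SEND seq=7102 -> in-order
Step 6: SEND seq=5072 -> out-of-order
Step 7: SEND seq=5376 -> in-order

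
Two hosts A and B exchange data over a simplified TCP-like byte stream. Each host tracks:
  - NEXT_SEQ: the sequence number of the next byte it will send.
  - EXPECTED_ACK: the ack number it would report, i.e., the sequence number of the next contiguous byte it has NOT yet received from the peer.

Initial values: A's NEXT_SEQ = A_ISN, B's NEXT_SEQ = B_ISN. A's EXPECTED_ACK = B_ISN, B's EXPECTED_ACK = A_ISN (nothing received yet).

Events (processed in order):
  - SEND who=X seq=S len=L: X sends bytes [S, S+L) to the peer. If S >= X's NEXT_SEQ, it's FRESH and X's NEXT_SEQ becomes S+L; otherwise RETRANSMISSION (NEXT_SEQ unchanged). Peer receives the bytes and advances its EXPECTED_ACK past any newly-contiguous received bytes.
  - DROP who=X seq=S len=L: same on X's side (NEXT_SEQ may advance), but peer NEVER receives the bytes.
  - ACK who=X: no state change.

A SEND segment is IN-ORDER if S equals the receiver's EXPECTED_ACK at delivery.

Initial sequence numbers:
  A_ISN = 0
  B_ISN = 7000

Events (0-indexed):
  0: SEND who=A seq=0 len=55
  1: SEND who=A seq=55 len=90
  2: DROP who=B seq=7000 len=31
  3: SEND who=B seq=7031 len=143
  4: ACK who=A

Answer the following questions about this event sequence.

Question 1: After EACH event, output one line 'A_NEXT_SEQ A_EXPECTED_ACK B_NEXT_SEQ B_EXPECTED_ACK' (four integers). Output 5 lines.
55 7000 7000 55
145 7000 7000 145
145 7000 7031 145
145 7000 7174 145
145 7000 7174 145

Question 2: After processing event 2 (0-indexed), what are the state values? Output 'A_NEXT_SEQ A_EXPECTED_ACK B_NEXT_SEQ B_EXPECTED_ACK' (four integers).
After event 0: A_seq=55 A_ack=7000 B_seq=7000 B_ack=55
After event 1: A_seq=145 A_ack=7000 B_seq=7000 B_ack=145
After event 2: A_seq=145 A_ack=7000 B_seq=7031 B_ack=145

145 7000 7031 145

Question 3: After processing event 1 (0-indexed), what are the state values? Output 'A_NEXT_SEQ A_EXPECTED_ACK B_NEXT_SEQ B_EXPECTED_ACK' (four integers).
After event 0: A_seq=55 A_ack=7000 B_seq=7000 B_ack=55
After event 1: A_seq=145 A_ack=7000 B_seq=7000 B_ack=145

145 7000 7000 145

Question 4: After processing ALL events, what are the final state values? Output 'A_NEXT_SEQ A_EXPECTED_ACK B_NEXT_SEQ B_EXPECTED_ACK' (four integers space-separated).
Answer: 145 7000 7174 145

Derivation:
After event 0: A_seq=55 A_ack=7000 B_seq=7000 B_ack=55
After event 1: A_seq=145 A_ack=7000 B_seq=7000 B_ack=145
After event 2: A_seq=145 A_ack=7000 B_seq=7031 B_ack=145
After event 3: A_seq=145 A_ack=7000 B_seq=7174 B_ack=145
After event 4: A_seq=145 A_ack=7000 B_seq=7174 B_ack=145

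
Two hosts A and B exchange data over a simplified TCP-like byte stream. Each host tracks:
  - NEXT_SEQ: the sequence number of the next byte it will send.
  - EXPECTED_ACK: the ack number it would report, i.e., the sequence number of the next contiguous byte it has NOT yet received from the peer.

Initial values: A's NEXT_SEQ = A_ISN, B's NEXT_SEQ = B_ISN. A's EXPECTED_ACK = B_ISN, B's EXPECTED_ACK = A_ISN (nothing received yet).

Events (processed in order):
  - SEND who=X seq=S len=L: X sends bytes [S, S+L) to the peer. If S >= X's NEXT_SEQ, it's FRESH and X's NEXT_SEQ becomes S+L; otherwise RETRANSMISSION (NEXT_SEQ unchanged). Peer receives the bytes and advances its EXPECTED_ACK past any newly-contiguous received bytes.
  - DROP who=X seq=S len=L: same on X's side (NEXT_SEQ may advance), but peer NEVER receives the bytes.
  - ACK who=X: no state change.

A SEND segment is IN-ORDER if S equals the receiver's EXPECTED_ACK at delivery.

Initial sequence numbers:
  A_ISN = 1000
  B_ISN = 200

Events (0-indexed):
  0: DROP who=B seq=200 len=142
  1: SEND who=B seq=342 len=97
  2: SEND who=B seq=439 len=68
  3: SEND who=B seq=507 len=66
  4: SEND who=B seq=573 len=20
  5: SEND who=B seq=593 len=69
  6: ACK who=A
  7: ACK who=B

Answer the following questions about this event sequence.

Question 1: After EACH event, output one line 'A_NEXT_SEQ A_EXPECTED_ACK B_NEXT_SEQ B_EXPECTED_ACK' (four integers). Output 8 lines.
1000 200 342 1000
1000 200 439 1000
1000 200 507 1000
1000 200 573 1000
1000 200 593 1000
1000 200 662 1000
1000 200 662 1000
1000 200 662 1000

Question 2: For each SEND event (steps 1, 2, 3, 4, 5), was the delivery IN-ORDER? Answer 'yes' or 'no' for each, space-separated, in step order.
Answer: no no no no no

Derivation:
Step 1: SEND seq=342 -> out-of-order
Step 2: SEND seq=439 -> out-of-order
Step 3: SEND seq=507 -> out-of-order
Step 4: SEND seq=573 -> out-of-order
Step 5: SEND seq=593 -> out-of-order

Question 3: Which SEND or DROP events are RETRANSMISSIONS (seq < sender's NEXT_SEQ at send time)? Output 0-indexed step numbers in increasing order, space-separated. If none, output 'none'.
Answer: none

Derivation:
Step 0: DROP seq=200 -> fresh
Step 1: SEND seq=342 -> fresh
Step 2: SEND seq=439 -> fresh
Step 3: SEND seq=507 -> fresh
Step 4: SEND seq=573 -> fresh
Step 5: SEND seq=593 -> fresh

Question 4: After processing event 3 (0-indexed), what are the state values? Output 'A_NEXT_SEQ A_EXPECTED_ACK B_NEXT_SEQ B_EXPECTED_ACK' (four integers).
After event 0: A_seq=1000 A_ack=200 B_seq=342 B_ack=1000
After event 1: A_seq=1000 A_ack=200 B_seq=439 B_ack=1000
After event 2: A_seq=1000 A_ack=200 B_seq=507 B_ack=1000
After event 3: A_seq=1000 A_ack=200 B_seq=573 B_ack=1000

1000 200 573 1000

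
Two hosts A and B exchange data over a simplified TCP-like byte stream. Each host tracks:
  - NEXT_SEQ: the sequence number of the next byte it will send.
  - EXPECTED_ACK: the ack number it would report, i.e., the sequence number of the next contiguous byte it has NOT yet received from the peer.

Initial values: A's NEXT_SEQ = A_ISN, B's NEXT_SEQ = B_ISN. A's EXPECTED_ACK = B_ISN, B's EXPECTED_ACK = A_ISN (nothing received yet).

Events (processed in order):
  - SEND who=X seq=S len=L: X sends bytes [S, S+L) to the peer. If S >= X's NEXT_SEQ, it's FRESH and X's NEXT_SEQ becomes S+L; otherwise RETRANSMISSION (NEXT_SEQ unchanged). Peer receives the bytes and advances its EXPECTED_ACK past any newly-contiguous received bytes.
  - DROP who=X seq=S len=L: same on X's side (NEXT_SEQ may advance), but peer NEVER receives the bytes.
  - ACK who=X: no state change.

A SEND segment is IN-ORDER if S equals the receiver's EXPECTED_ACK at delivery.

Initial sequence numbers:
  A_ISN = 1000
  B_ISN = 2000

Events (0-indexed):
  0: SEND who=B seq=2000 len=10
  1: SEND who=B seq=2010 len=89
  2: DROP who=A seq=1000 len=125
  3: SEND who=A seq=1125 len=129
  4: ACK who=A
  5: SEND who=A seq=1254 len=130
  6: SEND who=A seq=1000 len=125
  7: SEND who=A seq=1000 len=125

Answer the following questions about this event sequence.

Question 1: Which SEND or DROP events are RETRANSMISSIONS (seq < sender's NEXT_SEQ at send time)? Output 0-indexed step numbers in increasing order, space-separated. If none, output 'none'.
Step 0: SEND seq=2000 -> fresh
Step 1: SEND seq=2010 -> fresh
Step 2: DROP seq=1000 -> fresh
Step 3: SEND seq=1125 -> fresh
Step 5: SEND seq=1254 -> fresh
Step 6: SEND seq=1000 -> retransmit
Step 7: SEND seq=1000 -> retransmit

Answer: 6 7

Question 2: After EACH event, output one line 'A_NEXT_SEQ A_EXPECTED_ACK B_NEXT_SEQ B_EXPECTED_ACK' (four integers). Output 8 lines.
1000 2010 2010 1000
1000 2099 2099 1000
1125 2099 2099 1000
1254 2099 2099 1000
1254 2099 2099 1000
1384 2099 2099 1000
1384 2099 2099 1384
1384 2099 2099 1384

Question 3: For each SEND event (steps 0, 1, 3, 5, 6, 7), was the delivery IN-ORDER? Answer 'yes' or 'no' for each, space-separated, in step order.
Step 0: SEND seq=2000 -> in-order
Step 1: SEND seq=2010 -> in-order
Step 3: SEND seq=1125 -> out-of-order
Step 5: SEND seq=1254 -> out-of-order
Step 6: SEND seq=1000 -> in-order
Step 7: SEND seq=1000 -> out-of-order

Answer: yes yes no no yes no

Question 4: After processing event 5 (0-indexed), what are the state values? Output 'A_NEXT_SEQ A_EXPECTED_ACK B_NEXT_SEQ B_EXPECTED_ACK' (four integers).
After event 0: A_seq=1000 A_ack=2010 B_seq=2010 B_ack=1000
After event 1: A_seq=1000 A_ack=2099 B_seq=2099 B_ack=1000
After event 2: A_seq=1125 A_ack=2099 B_seq=2099 B_ack=1000
After event 3: A_seq=1254 A_ack=2099 B_seq=2099 B_ack=1000
After event 4: A_seq=1254 A_ack=2099 B_seq=2099 B_ack=1000
After event 5: A_seq=1384 A_ack=2099 B_seq=2099 B_ack=1000

1384 2099 2099 1000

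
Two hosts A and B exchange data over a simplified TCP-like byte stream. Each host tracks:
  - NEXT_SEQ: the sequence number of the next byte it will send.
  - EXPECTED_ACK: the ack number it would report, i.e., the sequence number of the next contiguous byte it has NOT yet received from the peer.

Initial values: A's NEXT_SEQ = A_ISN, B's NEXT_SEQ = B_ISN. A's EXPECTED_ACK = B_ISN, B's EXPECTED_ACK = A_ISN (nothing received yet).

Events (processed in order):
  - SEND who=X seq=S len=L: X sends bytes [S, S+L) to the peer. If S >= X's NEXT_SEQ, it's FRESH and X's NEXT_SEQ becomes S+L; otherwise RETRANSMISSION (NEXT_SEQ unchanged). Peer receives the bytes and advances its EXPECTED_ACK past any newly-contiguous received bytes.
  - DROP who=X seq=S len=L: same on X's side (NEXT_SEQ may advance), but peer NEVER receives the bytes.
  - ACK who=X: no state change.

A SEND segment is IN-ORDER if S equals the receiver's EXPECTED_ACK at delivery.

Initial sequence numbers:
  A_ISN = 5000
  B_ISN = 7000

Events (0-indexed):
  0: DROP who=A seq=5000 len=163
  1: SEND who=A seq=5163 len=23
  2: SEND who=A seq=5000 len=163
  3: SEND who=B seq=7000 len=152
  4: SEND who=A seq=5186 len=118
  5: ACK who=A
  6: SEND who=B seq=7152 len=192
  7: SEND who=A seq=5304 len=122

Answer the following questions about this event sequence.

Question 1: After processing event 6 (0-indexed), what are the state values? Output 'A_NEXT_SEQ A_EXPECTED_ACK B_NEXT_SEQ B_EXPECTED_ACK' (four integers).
After event 0: A_seq=5163 A_ack=7000 B_seq=7000 B_ack=5000
After event 1: A_seq=5186 A_ack=7000 B_seq=7000 B_ack=5000
After event 2: A_seq=5186 A_ack=7000 B_seq=7000 B_ack=5186
After event 3: A_seq=5186 A_ack=7152 B_seq=7152 B_ack=5186
After event 4: A_seq=5304 A_ack=7152 B_seq=7152 B_ack=5304
After event 5: A_seq=5304 A_ack=7152 B_seq=7152 B_ack=5304
After event 6: A_seq=5304 A_ack=7344 B_seq=7344 B_ack=5304

5304 7344 7344 5304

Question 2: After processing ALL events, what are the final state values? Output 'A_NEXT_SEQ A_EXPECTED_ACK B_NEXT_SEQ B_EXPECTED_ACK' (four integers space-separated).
After event 0: A_seq=5163 A_ack=7000 B_seq=7000 B_ack=5000
After event 1: A_seq=5186 A_ack=7000 B_seq=7000 B_ack=5000
After event 2: A_seq=5186 A_ack=7000 B_seq=7000 B_ack=5186
After event 3: A_seq=5186 A_ack=7152 B_seq=7152 B_ack=5186
After event 4: A_seq=5304 A_ack=7152 B_seq=7152 B_ack=5304
After event 5: A_seq=5304 A_ack=7152 B_seq=7152 B_ack=5304
After event 6: A_seq=5304 A_ack=7344 B_seq=7344 B_ack=5304
After event 7: A_seq=5426 A_ack=7344 B_seq=7344 B_ack=5426

Answer: 5426 7344 7344 5426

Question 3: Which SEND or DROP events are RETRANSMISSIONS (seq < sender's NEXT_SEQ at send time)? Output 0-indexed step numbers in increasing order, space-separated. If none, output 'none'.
Answer: 2

Derivation:
Step 0: DROP seq=5000 -> fresh
Step 1: SEND seq=5163 -> fresh
Step 2: SEND seq=5000 -> retransmit
Step 3: SEND seq=7000 -> fresh
Step 4: SEND seq=5186 -> fresh
Step 6: SEND seq=7152 -> fresh
Step 7: SEND seq=5304 -> fresh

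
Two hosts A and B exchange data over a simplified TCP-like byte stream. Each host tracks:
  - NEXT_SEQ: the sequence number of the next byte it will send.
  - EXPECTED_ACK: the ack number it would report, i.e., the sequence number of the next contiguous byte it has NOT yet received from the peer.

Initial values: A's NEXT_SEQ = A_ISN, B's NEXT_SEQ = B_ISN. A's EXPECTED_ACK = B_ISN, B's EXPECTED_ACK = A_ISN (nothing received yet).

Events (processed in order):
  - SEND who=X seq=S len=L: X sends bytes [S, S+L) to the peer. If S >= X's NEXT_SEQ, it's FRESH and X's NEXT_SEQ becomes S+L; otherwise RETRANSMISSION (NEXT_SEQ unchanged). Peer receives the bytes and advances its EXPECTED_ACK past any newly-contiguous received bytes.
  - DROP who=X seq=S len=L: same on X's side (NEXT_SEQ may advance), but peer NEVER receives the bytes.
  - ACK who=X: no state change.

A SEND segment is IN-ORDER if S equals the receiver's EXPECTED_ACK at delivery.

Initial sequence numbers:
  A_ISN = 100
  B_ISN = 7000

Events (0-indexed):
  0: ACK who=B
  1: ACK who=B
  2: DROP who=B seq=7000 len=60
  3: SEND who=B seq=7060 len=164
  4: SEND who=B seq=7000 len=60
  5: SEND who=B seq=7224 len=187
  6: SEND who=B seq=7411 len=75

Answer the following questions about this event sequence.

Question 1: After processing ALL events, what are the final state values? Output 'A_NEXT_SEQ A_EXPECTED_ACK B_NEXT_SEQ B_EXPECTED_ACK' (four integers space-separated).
After event 0: A_seq=100 A_ack=7000 B_seq=7000 B_ack=100
After event 1: A_seq=100 A_ack=7000 B_seq=7000 B_ack=100
After event 2: A_seq=100 A_ack=7000 B_seq=7060 B_ack=100
After event 3: A_seq=100 A_ack=7000 B_seq=7224 B_ack=100
After event 4: A_seq=100 A_ack=7224 B_seq=7224 B_ack=100
After event 5: A_seq=100 A_ack=7411 B_seq=7411 B_ack=100
After event 6: A_seq=100 A_ack=7486 B_seq=7486 B_ack=100

Answer: 100 7486 7486 100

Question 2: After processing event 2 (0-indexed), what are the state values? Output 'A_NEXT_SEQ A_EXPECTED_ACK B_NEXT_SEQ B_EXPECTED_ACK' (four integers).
After event 0: A_seq=100 A_ack=7000 B_seq=7000 B_ack=100
After event 1: A_seq=100 A_ack=7000 B_seq=7000 B_ack=100
After event 2: A_seq=100 A_ack=7000 B_seq=7060 B_ack=100

100 7000 7060 100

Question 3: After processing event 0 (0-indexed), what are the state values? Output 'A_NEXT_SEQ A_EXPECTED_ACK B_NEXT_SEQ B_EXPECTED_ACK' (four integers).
After event 0: A_seq=100 A_ack=7000 B_seq=7000 B_ack=100

100 7000 7000 100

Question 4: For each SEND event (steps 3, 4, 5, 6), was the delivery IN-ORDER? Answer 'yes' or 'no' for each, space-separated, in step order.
Answer: no yes yes yes

Derivation:
Step 3: SEND seq=7060 -> out-of-order
Step 4: SEND seq=7000 -> in-order
Step 5: SEND seq=7224 -> in-order
Step 6: SEND seq=7411 -> in-order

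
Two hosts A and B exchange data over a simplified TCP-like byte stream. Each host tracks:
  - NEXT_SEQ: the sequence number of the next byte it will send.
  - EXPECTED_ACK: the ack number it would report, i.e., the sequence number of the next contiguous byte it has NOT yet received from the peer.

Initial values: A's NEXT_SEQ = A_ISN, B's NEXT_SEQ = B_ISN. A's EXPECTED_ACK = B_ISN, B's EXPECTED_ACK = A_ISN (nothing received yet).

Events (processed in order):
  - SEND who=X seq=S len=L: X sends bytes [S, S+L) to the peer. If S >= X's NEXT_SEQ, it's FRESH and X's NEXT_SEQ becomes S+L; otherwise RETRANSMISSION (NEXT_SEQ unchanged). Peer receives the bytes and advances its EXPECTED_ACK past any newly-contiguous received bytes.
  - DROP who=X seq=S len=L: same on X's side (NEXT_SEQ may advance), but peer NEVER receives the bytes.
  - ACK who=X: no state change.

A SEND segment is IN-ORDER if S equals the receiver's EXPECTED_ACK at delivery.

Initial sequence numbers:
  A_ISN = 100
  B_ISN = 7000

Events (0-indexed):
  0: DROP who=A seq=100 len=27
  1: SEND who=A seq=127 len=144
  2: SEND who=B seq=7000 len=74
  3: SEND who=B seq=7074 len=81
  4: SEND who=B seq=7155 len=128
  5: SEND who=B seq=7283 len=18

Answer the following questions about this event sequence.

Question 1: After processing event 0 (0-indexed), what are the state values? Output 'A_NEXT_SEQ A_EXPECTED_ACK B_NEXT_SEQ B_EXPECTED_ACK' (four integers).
After event 0: A_seq=127 A_ack=7000 B_seq=7000 B_ack=100

127 7000 7000 100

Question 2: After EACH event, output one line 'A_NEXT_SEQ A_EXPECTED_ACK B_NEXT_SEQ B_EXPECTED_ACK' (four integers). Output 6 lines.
127 7000 7000 100
271 7000 7000 100
271 7074 7074 100
271 7155 7155 100
271 7283 7283 100
271 7301 7301 100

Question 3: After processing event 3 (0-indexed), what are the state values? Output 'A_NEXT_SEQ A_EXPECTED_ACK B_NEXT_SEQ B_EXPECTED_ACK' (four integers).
After event 0: A_seq=127 A_ack=7000 B_seq=7000 B_ack=100
After event 1: A_seq=271 A_ack=7000 B_seq=7000 B_ack=100
After event 2: A_seq=271 A_ack=7074 B_seq=7074 B_ack=100
After event 3: A_seq=271 A_ack=7155 B_seq=7155 B_ack=100

271 7155 7155 100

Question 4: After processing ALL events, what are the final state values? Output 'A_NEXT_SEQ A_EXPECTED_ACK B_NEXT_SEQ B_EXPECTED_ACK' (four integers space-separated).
Answer: 271 7301 7301 100

Derivation:
After event 0: A_seq=127 A_ack=7000 B_seq=7000 B_ack=100
After event 1: A_seq=271 A_ack=7000 B_seq=7000 B_ack=100
After event 2: A_seq=271 A_ack=7074 B_seq=7074 B_ack=100
After event 3: A_seq=271 A_ack=7155 B_seq=7155 B_ack=100
After event 4: A_seq=271 A_ack=7283 B_seq=7283 B_ack=100
After event 5: A_seq=271 A_ack=7301 B_seq=7301 B_ack=100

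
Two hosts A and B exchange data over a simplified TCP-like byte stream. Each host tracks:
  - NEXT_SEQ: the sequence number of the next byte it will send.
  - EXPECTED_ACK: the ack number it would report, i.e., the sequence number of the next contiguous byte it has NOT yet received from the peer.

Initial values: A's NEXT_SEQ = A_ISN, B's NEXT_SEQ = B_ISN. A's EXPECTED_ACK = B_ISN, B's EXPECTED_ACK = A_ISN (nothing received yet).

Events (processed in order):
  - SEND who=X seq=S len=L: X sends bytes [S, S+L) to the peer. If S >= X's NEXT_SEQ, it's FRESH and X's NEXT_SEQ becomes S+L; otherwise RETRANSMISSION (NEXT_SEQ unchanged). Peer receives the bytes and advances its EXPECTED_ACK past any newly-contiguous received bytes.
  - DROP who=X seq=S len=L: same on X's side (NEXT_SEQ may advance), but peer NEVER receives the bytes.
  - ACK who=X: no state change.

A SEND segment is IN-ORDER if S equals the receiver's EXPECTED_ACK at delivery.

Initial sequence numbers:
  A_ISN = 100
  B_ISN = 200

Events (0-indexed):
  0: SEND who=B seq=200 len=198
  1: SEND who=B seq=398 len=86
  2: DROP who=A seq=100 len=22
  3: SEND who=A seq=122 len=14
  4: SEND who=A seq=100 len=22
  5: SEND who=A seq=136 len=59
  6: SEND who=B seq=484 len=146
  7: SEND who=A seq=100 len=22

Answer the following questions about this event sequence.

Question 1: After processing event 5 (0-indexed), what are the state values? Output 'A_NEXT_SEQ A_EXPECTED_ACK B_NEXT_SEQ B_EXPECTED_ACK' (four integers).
After event 0: A_seq=100 A_ack=398 B_seq=398 B_ack=100
After event 1: A_seq=100 A_ack=484 B_seq=484 B_ack=100
After event 2: A_seq=122 A_ack=484 B_seq=484 B_ack=100
After event 3: A_seq=136 A_ack=484 B_seq=484 B_ack=100
After event 4: A_seq=136 A_ack=484 B_seq=484 B_ack=136
After event 5: A_seq=195 A_ack=484 B_seq=484 B_ack=195

195 484 484 195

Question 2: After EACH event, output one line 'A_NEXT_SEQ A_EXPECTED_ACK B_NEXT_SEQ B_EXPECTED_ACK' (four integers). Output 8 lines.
100 398 398 100
100 484 484 100
122 484 484 100
136 484 484 100
136 484 484 136
195 484 484 195
195 630 630 195
195 630 630 195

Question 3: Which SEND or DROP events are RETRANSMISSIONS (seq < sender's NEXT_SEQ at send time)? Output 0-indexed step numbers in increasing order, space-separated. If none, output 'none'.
Step 0: SEND seq=200 -> fresh
Step 1: SEND seq=398 -> fresh
Step 2: DROP seq=100 -> fresh
Step 3: SEND seq=122 -> fresh
Step 4: SEND seq=100 -> retransmit
Step 5: SEND seq=136 -> fresh
Step 6: SEND seq=484 -> fresh
Step 7: SEND seq=100 -> retransmit

Answer: 4 7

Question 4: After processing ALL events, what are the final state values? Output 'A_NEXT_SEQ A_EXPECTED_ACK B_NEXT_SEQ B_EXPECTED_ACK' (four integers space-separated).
After event 0: A_seq=100 A_ack=398 B_seq=398 B_ack=100
After event 1: A_seq=100 A_ack=484 B_seq=484 B_ack=100
After event 2: A_seq=122 A_ack=484 B_seq=484 B_ack=100
After event 3: A_seq=136 A_ack=484 B_seq=484 B_ack=100
After event 4: A_seq=136 A_ack=484 B_seq=484 B_ack=136
After event 5: A_seq=195 A_ack=484 B_seq=484 B_ack=195
After event 6: A_seq=195 A_ack=630 B_seq=630 B_ack=195
After event 7: A_seq=195 A_ack=630 B_seq=630 B_ack=195

Answer: 195 630 630 195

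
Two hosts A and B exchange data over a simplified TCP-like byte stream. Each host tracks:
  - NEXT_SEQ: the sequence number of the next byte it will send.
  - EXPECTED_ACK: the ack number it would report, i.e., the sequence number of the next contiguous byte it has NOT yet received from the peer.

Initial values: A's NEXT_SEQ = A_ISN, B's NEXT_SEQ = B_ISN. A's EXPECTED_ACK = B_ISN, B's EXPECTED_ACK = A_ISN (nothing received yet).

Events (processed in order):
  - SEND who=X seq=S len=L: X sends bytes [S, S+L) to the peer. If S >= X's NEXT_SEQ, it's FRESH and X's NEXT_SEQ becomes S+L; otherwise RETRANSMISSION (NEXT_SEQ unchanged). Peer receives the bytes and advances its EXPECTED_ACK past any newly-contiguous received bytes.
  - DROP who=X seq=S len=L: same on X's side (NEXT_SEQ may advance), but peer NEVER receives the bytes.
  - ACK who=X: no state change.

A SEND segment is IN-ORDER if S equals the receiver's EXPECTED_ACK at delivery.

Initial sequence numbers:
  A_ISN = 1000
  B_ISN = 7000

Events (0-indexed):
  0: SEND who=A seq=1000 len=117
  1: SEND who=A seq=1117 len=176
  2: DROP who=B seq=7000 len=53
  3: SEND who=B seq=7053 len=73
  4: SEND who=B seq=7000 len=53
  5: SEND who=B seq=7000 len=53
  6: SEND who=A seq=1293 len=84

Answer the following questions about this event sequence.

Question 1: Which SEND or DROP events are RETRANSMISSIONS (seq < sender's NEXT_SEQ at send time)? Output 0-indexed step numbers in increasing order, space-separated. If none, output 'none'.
Step 0: SEND seq=1000 -> fresh
Step 1: SEND seq=1117 -> fresh
Step 2: DROP seq=7000 -> fresh
Step 3: SEND seq=7053 -> fresh
Step 4: SEND seq=7000 -> retransmit
Step 5: SEND seq=7000 -> retransmit
Step 6: SEND seq=1293 -> fresh

Answer: 4 5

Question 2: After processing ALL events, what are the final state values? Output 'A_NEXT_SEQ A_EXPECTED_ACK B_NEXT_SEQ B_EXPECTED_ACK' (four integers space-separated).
Answer: 1377 7126 7126 1377

Derivation:
After event 0: A_seq=1117 A_ack=7000 B_seq=7000 B_ack=1117
After event 1: A_seq=1293 A_ack=7000 B_seq=7000 B_ack=1293
After event 2: A_seq=1293 A_ack=7000 B_seq=7053 B_ack=1293
After event 3: A_seq=1293 A_ack=7000 B_seq=7126 B_ack=1293
After event 4: A_seq=1293 A_ack=7126 B_seq=7126 B_ack=1293
After event 5: A_seq=1293 A_ack=7126 B_seq=7126 B_ack=1293
After event 6: A_seq=1377 A_ack=7126 B_seq=7126 B_ack=1377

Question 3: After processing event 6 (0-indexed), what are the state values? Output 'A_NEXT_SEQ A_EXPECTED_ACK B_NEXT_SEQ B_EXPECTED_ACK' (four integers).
After event 0: A_seq=1117 A_ack=7000 B_seq=7000 B_ack=1117
After event 1: A_seq=1293 A_ack=7000 B_seq=7000 B_ack=1293
After event 2: A_seq=1293 A_ack=7000 B_seq=7053 B_ack=1293
After event 3: A_seq=1293 A_ack=7000 B_seq=7126 B_ack=1293
After event 4: A_seq=1293 A_ack=7126 B_seq=7126 B_ack=1293
After event 5: A_seq=1293 A_ack=7126 B_seq=7126 B_ack=1293
After event 6: A_seq=1377 A_ack=7126 B_seq=7126 B_ack=1377

1377 7126 7126 1377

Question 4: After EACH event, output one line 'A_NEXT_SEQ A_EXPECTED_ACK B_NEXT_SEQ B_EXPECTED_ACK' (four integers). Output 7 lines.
1117 7000 7000 1117
1293 7000 7000 1293
1293 7000 7053 1293
1293 7000 7126 1293
1293 7126 7126 1293
1293 7126 7126 1293
1377 7126 7126 1377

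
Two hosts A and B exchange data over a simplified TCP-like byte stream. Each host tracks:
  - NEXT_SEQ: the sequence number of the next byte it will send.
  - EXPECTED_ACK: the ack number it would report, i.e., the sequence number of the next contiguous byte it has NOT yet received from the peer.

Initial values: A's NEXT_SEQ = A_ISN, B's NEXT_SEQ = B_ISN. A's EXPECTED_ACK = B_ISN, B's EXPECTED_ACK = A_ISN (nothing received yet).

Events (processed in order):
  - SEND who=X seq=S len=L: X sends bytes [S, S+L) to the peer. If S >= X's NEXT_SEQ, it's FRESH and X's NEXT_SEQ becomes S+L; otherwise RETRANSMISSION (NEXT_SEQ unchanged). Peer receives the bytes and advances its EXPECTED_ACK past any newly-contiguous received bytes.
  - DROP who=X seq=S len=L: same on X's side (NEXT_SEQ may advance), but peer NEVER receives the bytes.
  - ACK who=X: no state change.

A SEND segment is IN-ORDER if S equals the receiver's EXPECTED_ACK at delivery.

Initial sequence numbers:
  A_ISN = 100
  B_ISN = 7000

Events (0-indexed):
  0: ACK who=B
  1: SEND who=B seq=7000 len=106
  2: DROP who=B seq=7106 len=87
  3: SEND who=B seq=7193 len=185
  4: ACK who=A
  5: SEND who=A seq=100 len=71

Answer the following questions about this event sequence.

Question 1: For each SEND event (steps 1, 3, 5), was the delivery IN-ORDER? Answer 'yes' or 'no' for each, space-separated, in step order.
Step 1: SEND seq=7000 -> in-order
Step 3: SEND seq=7193 -> out-of-order
Step 5: SEND seq=100 -> in-order

Answer: yes no yes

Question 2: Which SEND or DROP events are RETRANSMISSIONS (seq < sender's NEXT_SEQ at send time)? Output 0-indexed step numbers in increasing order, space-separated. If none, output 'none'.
Answer: none

Derivation:
Step 1: SEND seq=7000 -> fresh
Step 2: DROP seq=7106 -> fresh
Step 3: SEND seq=7193 -> fresh
Step 5: SEND seq=100 -> fresh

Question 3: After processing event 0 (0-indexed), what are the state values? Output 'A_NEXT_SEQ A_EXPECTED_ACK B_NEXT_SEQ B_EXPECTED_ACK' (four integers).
After event 0: A_seq=100 A_ack=7000 B_seq=7000 B_ack=100

100 7000 7000 100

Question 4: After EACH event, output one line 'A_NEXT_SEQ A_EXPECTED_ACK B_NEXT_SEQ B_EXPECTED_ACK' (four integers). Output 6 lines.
100 7000 7000 100
100 7106 7106 100
100 7106 7193 100
100 7106 7378 100
100 7106 7378 100
171 7106 7378 171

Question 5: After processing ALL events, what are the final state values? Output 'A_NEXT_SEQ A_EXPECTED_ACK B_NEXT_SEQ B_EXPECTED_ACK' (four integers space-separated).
Answer: 171 7106 7378 171

Derivation:
After event 0: A_seq=100 A_ack=7000 B_seq=7000 B_ack=100
After event 1: A_seq=100 A_ack=7106 B_seq=7106 B_ack=100
After event 2: A_seq=100 A_ack=7106 B_seq=7193 B_ack=100
After event 3: A_seq=100 A_ack=7106 B_seq=7378 B_ack=100
After event 4: A_seq=100 A_ack=7106 B_seq=7378 B_ack=100
After event 5: A_seq=171 A_ack=7106 B_seq=7378 B_ack=171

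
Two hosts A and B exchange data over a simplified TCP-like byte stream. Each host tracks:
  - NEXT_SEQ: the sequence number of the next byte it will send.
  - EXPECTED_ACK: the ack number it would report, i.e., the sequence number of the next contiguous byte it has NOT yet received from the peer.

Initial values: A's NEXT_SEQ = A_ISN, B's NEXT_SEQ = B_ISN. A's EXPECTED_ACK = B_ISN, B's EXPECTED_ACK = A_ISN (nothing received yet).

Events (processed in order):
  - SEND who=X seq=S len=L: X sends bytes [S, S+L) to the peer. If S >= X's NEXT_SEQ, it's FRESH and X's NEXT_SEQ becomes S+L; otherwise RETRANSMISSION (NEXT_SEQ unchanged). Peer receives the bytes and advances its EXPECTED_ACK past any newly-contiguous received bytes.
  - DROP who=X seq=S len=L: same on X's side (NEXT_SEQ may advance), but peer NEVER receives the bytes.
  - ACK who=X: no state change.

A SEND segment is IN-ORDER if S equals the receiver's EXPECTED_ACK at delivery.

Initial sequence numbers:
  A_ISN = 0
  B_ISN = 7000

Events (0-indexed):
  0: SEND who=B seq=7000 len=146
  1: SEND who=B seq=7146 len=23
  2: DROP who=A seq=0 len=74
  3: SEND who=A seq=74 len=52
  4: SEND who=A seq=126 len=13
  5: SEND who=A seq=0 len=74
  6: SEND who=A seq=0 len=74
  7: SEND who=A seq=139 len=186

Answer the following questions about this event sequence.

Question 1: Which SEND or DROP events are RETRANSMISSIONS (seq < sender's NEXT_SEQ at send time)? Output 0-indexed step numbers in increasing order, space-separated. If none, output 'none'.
Answer: 5 6

Derivation:
Step 0: SEND seq=7000 -> fresh
Step 1: SEND seq=7146 -> fresh
Step 2: DROP seq=0 -> fresh
Step 3: SEND seq=74 -> fresh
Step 4: SEND seq=126 -> fresh
Step 5: SEND seq=0 -> retransmit
Step 6: SEND seq=0 -> retransmit
Step 7: SEND seq=139 -> fresh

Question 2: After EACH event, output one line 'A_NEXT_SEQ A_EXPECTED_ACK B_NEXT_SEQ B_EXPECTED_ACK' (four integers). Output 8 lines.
0 7146 7146 0
0 7169 7169 0
74 7169 7169 0
126 7169 7169 0
139 7169 7169 0
139 7169 7169 139
139 7169 7169 139
325 7169 7169 325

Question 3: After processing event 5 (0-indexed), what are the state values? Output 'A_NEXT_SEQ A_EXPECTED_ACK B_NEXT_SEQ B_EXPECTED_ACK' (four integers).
After event 0: A_seq=0 A_ack=7146 B_seq=7146 B_ack=0
After event 1: A_seq=0 A_ack=7169 B_seq=7169 B_ack=0
After event 2: A_seq=74 A_ack=7169 B_seq=7169 B_ack=0
After event 3: A_seq=126 A_ack=7169 B_seq=7169 B_ack=0
After event 4: A_seq=139 A_ack=7169 B_seq=7169 B_ack=0
After event 5: A_seq=139 A_ack=7169 B_seq=7169 B_ack=139

139 7169 7169 139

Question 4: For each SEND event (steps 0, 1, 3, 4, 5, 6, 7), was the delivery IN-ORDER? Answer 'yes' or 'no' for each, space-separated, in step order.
Answer: yes yes no no yes no yes

Derivation:
Step 0: SEND seq=7000 -> in-order
Step 1: SEND seq=7146 -> in-order
Step 3: SEND seq=74 -> out-of-order
Step 4: SEND seq=126 -> out-of-order
Step 5: SEND seq=0 -> in-order
Step 6: SEND seq=0 -> out-of-order
Step 7: SEND seq=139 -> in-order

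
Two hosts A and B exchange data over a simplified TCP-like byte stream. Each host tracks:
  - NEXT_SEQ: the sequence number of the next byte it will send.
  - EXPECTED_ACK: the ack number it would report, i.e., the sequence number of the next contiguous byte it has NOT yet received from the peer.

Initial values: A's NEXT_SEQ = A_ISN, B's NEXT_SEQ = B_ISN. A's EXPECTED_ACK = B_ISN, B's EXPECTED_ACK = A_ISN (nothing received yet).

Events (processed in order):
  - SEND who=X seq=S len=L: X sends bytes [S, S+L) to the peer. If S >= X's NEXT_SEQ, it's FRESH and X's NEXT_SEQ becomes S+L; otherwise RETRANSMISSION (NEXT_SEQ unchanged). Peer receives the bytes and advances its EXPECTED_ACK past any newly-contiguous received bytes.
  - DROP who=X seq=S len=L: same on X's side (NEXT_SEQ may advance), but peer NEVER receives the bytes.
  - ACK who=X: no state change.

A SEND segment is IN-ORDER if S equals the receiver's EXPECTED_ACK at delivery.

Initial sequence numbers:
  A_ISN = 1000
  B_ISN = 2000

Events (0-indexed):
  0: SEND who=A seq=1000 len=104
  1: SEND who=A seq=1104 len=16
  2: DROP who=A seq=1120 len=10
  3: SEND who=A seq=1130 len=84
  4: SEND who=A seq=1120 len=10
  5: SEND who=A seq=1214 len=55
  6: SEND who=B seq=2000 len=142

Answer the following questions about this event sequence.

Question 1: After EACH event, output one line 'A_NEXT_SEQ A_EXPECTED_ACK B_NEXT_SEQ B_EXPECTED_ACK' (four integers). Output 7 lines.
1104 2000 2000 1104
1120 2000 2000 1120
1130 2000 2000 1120
1214 2000 2000 1120
1214 2000 2000 1214
1269 2000 2000 1269
1269 2142 2142 1269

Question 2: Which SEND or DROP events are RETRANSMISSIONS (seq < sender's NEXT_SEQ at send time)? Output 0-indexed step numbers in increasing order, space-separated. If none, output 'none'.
Step 0: SEND seq=1000 -> fresh
Step 1: SEND seq=1104 -> fresh
Step 2: DROP seq=1120 -> fresh
Step 3: SEND seq=1130 -> fresh
Step 4: SEND seq=1120 -> retransmit
Step 5: SEND seq=1214 -> fresh
Step 6: SEND seq=2000 -> fresh

Answer: 4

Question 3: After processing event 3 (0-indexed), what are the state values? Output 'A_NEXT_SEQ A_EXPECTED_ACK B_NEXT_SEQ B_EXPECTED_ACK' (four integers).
After event 0: A_seq=1104 A_ack=2000 B_seq=2000 B_ack=1104
After event 1: A_seq=1120 A_ack=2000 B_seq=2000 B_ack=1120
After event 2: A_seq=1130 A_ack=2000 B_seq=2000 B_ack=1120
After event 3: A_seq=1214 A_ack=2000 B_seq=2000 B_ack=1120

1214 2000 2000 1120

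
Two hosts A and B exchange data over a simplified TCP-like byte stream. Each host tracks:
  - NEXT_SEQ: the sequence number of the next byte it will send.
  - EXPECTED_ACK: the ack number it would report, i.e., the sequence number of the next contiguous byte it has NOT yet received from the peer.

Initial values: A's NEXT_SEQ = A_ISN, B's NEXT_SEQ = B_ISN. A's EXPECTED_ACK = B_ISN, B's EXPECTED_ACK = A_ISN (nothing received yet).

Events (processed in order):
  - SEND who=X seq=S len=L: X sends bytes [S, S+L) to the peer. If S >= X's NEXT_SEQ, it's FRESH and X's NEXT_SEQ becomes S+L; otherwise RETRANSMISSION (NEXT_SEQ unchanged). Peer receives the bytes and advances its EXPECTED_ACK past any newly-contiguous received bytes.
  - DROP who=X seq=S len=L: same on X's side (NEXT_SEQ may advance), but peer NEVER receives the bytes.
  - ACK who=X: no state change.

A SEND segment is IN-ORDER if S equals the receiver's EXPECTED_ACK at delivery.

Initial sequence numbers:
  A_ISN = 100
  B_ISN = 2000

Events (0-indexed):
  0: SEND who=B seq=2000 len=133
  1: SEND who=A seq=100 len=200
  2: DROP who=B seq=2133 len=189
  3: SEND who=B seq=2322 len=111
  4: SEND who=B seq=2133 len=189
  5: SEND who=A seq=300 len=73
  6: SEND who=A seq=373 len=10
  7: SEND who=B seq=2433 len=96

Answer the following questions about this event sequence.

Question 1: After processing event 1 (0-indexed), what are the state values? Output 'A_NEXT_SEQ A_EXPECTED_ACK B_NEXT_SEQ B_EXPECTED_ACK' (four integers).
After event 0: A_seq=100 A_ack=2133 B_seq=2133 B_ack=100
After event 1: A_seq=300 A_ack=2133 B_seq=2133 B_ack=300

300 2133 2133 300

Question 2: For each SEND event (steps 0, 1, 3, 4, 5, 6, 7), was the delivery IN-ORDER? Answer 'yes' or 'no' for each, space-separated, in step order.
Answer: yes yes no yes yes yes yes

Derivation:
Step 0: SEND seq=2000 -> in-order
Step 1: SEND seq=100 -> in-order
Step 3: SEND seq=2322 -> out-of-order
Step 4: SEND seq=2133 -> in-order
Step 5: SEND seq=300 -> in-order
Step 6: SEND seq=373 -> in-order
Step 7: SEND seq=2433 -> in-order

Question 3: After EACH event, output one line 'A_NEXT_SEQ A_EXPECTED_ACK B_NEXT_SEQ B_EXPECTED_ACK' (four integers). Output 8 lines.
100 2133 2133 100
300 2133 2133 300
300 2133 2322 300
300 2133 2433 300
300 2433 2433 300
373 2433 2433 373
383 2433 2433 383
383 2529 2529 383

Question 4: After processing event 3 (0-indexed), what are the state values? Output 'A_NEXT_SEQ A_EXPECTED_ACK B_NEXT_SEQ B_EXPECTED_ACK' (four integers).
After event 0: A_seq=100 A_ack=2133 B_seq=2133 B_ack=100
After event 1: A_seq=300 A_ack=2133 B_seq=2133 B_ack=300
After event 2: A_seq=300 A_ack=2133 B_seq=2322 B_ack=300
After event 3: A_seq=300 A_ack=2133 B_seq=2433 B_ack=300

300 2133 2433 300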